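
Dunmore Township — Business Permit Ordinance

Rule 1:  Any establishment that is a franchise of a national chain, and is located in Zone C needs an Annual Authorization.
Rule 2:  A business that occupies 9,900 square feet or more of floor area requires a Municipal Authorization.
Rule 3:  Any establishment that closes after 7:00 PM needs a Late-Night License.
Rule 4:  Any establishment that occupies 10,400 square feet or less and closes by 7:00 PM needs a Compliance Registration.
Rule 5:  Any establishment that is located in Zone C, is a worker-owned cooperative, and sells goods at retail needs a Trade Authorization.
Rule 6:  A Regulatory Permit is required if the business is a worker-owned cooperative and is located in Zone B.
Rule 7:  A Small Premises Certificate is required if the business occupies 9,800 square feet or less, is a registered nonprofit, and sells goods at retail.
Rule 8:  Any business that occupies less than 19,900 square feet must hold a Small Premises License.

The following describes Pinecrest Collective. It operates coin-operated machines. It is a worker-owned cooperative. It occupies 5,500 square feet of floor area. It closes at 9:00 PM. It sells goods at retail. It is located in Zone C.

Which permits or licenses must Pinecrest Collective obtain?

Late-Night License, Small Premises License, Trade Authorization

Rule 1: is a worker-owned cooperative (not: is a franchise of a national chain); is located in Zone C → Annual Authorization not required.
Rule 2: floor area 5,500 square feet < 9,900 square feet → Municipal Authorization not required.
Rule 3: closes 9:00 PM, after 7:00 PM → Late-Night License required.
Rule 4: floor area 5,500 square feet ≤ 10,400 square feet; closes 9:00 PM, after 7:00 PM → Compliance Registration not required.
Rule 5: is located in Zone C; is a worker-owned cooperative; sells goods at retail → Trade Authorization required.
Rule 6: is a worker-owned cooperative; is located in Zone C (not: is located in Zone B) → Regulatory Permit not required.
Rule 7: floor area 5,500 square feet ≤ 9,800 square feet; is a worker-owned cooperative (not: is a registered nonprofit); sells goods at retail → Small Premises Certificate not required.
Rule 8: floor area 5,500 square feet < 19,900 square feet → Small Premises License required.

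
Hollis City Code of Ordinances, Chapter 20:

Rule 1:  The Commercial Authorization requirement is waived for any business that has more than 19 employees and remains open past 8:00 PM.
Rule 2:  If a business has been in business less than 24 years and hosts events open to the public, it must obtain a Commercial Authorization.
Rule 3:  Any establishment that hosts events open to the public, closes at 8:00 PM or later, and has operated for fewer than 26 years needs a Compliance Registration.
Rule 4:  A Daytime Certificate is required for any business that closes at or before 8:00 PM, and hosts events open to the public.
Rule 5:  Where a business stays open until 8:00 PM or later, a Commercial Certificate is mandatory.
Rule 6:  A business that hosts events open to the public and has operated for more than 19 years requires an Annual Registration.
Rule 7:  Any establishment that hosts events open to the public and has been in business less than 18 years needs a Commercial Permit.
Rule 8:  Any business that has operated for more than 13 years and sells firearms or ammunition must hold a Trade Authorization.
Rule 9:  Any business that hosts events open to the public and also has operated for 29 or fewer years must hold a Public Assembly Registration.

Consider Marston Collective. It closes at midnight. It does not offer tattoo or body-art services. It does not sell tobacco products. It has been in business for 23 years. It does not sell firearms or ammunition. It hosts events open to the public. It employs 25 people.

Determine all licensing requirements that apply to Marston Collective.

Rule 1: employees 25 > 19; closes midnight, after 8:00 PM → exempt from Commercial Authorization.
Rule 2: years in business 23 < 24; hosts events open to the public → Commercial Authorization required.
Rule 3: hosts events open to the public; closes midnight, after 8:00 PM; years in business 23 < 26 → Compliance Registration required.
Rule 4: closes midnight, after 8:00 PM; hosts events open to the public → Daytime Certificate not required.
Rule 5: closes midnight, after 8:00 PM → Commercial Certificate required.
Rule 6: hosts events open to the public; years in business 23 > 19 → Annual Registration required.
Rule 7: hosts events open to the public; years in business 23 ≥ 18 → Commercial Permit not required.
Rule 8: years in business 23 > 13; does not sell firearms or ammunition → Trade Authorization not required.
Rule 9: hosts events open to the public; years in business 23 ≤ 29 → Public Assembly Registration required.

Annual Registration, Commercial Certificate, Compliance Registration, Public Assembly Registration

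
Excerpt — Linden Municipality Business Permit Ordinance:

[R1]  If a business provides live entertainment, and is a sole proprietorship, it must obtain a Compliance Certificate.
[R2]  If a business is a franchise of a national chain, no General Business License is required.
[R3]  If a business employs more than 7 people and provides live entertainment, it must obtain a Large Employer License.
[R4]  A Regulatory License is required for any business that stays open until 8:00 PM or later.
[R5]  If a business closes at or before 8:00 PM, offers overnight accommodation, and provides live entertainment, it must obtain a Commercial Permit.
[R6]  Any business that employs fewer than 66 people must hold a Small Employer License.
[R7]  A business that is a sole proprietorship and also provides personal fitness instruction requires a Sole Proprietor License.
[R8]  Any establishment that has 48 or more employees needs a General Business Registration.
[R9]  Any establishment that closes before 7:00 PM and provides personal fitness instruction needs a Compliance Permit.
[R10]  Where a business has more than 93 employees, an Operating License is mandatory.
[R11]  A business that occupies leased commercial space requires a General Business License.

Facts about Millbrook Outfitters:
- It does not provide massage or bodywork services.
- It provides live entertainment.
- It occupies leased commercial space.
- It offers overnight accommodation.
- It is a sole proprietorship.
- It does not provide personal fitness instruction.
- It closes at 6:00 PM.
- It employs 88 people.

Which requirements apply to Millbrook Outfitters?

[R1] provides live entertainment; is a sole proprietorship → Compliance Certificate required.
[R2] is a sole proprietorship (not: is a franchise of a national chain) → General Business License exemption does not apply.
[R3] employees 88 > 7; provides live entertainment → Large Employer License required.
[R4] closes 6:00 PM, at/before 8:00 PM → Regulatory License not required.
[R5] closes 6:00 PM, at/before 8:00 PM; offers overnight accommodation; provides live entertainment → Commercial Permit required.
[R6] employees 88 ≥ 66 → Small Employer License not required.
[R7] is a sole proprietorship; does not provide personal fitness instruction → Sole Proprietor License not required.
[R8] employees 88 ≥ 48 → General Business Registration required.
[R9] closes 6:00 PM, at/before 7:00 PM; does not provide personal fitness instruction → Compliance Permit not required.
[R10] employees 88 ≤ 93 → Operating License not required.
[R11] occupies leased commercial space → General Business License required.

Commercial Permit, Compliance Certificate, General Business License, General Business Registration, Large Employer License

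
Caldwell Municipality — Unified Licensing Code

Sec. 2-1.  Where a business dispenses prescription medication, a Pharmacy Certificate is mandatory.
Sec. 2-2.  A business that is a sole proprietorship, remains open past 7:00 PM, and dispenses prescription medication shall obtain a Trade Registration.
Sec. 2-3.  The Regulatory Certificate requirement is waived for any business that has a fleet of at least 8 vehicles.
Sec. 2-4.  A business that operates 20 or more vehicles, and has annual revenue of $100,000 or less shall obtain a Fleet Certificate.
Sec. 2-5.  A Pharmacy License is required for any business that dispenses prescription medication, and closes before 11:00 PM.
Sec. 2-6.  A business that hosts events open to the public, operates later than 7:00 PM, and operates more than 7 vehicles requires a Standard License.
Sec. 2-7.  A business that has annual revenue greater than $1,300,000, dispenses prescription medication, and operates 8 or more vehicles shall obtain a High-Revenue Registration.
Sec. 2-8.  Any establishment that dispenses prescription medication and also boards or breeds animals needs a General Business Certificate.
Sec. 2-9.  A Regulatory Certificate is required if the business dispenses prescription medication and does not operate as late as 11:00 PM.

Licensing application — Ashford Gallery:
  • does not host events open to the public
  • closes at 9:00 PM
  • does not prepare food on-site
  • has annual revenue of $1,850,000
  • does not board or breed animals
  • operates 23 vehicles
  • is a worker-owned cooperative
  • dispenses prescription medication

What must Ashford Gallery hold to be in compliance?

High-Revenue Registration, Pharmacy Certificate, Pharmacy License

Sec. 2-1. dispenses prescription medication → Pharmacy Certificate required.
Sec. 2-2. is a worker-owned cooperative (not: is a sole proprietorship); closes 9:00 PM, after 7:00 PM; dispenses prescription medication → Trade Registration not required.
Sec. 2-3. vehicles 23 ≥ 8 → exempt from Regulatory Certificate.
Sec. 2-4. vehicles 23 ≥ 20; revenue $1,850,000 > $100,000 → Fleet Certificate not required.
Sec. 2-5. dispenses prescription medication; closes 9:00 PM, at/before 11:00 PM → Pharmacy License required.
Sec. 2-6. does not host events open to the public; closes 9:00 PM, after 7:00 PM; vehicles 23 > 7 → Standard License not required.
Sec. 2-7. revenue $1,850,000 > $1,300,000; dispenses prescription medication; vehicles 23 ≥ 8 → High-Revenue Registration required.
Sec. 2-8. dispenses prescription medication; does not board or breed animals → General Business Certificate not required.
Sec. 2-9. dispenses prescription medication; closes 9:00 PM, at/before 11:00 PM → Regulatory Certificate required.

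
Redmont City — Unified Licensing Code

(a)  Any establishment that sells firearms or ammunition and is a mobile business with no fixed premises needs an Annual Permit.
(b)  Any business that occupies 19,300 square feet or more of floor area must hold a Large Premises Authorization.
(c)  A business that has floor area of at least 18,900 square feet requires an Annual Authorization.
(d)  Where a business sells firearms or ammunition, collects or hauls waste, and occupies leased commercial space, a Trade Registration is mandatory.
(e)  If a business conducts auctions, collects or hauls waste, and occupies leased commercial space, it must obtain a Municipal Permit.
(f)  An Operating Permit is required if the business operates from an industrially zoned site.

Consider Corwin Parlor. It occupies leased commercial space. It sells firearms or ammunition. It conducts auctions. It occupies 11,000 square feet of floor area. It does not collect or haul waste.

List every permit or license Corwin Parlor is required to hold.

(a) sells firearms or ammunition; occupies leased commercial space (not: is a mobile business with no fixed premises) → Annual Permit not required.
(b) floor area 11,000 square feet < 19,300 square feet → Large Premises Authorization not required.
(c) floor area 11,000 square feet < 18,900 square feet → Annual Authorization not required.
(d) sells firearms or ammunition; does not collect or haul waste; occupies leased commercial space → Trade Registration not required.
(e) conducts auctions; does not collect or haul waste; occupies leased commercial space → Municipal Permit not required.
(f) occupies leased commercial space (not: operates from an industrially zoned site) → Operating Permit not required.

None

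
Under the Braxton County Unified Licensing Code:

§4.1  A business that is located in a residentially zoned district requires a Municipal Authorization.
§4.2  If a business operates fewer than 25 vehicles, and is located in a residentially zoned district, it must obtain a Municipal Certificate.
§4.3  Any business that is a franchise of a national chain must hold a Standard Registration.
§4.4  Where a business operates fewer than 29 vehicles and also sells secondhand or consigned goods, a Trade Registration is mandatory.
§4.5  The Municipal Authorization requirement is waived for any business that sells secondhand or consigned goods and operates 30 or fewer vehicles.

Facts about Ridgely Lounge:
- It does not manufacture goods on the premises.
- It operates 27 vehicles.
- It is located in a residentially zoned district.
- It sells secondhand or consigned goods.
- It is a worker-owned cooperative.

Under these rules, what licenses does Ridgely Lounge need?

§4.1 is located in a residentially zoned district → Municipal Authorization required.
§4.2 vehicles 27 ≥ 25; is located in a residentially zoned district → Municipal Certificate not required.
§4.3 is a worker-owned cooperative (not: is a franchise of a national chain) → Standard Registration not required.
§4.4 vehicles 27 < 29; sells secondhand or consigned goods → Trade Registration required.
§4.5 sells secondhand or consigned goods; vehicles 27 ≤ 30 → exempt from Municipal Authorization.

Trade Registration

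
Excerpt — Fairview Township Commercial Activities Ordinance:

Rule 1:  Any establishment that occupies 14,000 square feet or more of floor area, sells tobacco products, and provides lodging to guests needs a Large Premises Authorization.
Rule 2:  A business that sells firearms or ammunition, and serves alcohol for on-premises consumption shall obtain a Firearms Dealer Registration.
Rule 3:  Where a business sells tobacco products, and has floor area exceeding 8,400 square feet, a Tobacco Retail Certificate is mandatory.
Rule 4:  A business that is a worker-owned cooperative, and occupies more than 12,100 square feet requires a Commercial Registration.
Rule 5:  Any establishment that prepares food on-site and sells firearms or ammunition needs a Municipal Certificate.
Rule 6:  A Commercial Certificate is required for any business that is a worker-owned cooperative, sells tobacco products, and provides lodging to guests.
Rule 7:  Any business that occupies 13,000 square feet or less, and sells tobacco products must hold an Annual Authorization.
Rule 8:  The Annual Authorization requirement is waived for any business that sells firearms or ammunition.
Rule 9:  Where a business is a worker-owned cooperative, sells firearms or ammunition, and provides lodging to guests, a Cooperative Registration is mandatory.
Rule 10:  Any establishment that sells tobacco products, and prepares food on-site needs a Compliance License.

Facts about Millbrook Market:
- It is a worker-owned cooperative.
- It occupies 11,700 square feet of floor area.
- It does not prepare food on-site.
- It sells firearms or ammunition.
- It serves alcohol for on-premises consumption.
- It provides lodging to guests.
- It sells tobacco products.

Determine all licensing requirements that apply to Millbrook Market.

Rule 1: floor area 11,700 square feet < 14,000 square feet; sells tobacco products; provides lodging to guests → Large Premises Authorization not required.
Rule 2: sells firearms or ammunition; serves alcohol for on-premises consumption → Firearms Dealer Registration required.
Rule 3: sells tobacco products; floor area 11,700 square feet > 8,400 square feet → Tobacco Retail Certificate required.
Rule 4: is a worker-owned cooperative; floor area 11,700 square feet ≤ 12,100 square feet → Commercial Registration not required.
Rule 5: does not prepare food on-site; sells firearms or ammunition → Municipal Certificate not required.
Rule 6: is a worker-owned cooperative; sells tobacco products; provides lodging to guests → Commercial Certificate required.
Rule 7: floor area 11,700 square feet ≤ 13,000 square feet; sells tobacco products → Annual Authorization required.
Rule 8: sells firearms or ammunition → exempt from Annual Authorization.
Rule 9: is a worker-owned cooperative; sells firearms or ammunition; provides lodging to guests → Cooperative Registration required.
Rule 10: sells tobacco products; does not prepare food on-site → Compliance License not required.

Commercial Certificate, Cooperative Registration, Firearms Dealer Registration, Tobacco Retail Certificate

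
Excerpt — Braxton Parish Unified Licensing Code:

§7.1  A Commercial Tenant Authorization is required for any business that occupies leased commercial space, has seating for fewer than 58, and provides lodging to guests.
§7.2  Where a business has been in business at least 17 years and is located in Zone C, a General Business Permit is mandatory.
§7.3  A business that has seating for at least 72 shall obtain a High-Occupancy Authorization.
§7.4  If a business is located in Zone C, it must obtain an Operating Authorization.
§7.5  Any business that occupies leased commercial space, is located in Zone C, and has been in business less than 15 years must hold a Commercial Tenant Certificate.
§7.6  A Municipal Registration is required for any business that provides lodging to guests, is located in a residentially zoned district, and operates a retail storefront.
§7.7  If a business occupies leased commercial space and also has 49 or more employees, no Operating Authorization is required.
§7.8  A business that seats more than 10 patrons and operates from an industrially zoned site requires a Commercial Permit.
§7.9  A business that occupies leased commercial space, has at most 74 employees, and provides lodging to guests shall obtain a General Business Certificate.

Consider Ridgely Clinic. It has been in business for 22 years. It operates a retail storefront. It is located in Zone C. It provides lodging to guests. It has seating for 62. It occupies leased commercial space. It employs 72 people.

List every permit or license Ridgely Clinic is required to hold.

§7.1 occupies leased commercial space; seating 62 ≥ 58; provides lodging to guests → Commercial Tenant Authorization not required.
§7.2 years in business 22 ≥ 17; is located in Zone C → General Business Permit required.
§7.3 seating 62 < 72 → High-Occupancy Authorization not required.
§7.4 is located in Zone C → Operating Authorization required.
§7.5 occupies leased commercial space; is located in Zone C; years in business 22 ≥ 15 → Commercial Tenant Certificate not required.
§7.6 provides lodging to guests; is located in Zone C (not: is located in a residentially zoned district); operates a retail storefront → Municipal Registration not required.
§7.7 occupies leased commercial space; employees 72 ≥ 49 → exempt from Operating Authorization.
§7.8 seating 62 > 10; occupies leased commercial space (not: operates from an industrially zoned site) → Commercial Permit not required.
§7.9 occupies leased commercial space; employees 72 ≤ 74; provides lodging to guests → General Business Certificate required.

General Business Certificate, General Business Permit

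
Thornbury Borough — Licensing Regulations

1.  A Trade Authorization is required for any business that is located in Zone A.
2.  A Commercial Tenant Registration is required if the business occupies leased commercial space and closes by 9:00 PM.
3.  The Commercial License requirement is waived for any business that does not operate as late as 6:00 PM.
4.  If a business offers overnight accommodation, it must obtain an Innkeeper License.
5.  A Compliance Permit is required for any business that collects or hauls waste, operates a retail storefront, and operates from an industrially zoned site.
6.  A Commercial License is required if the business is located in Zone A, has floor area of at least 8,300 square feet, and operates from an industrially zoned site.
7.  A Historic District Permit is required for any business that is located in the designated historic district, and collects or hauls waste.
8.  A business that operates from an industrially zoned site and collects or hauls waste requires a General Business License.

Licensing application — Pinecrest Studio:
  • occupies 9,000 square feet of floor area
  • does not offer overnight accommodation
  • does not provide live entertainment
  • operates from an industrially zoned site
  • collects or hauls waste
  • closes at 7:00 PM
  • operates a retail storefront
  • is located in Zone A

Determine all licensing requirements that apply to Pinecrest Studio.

Commercial License, Compliance Permit, General Business License, Trade Authorization

1. is located in Zone A → Trade Authorization required.
2. operates from an industrially zoned site (not: occupies leased commercial space); closes 7:00 PM, at/before 9:00 PM → Commercial Tenant Registration not required.
3. closes 7:00 PM, after 6:00 PM → Commercial License exemption does not apply.
4. does not offer overnight accommodation → Innkeeper License not required.
5. collects or hauls waste; operates a retail storefront; operates from an industrially zoned site → Compliance Permit required.
6. is located in Zone A; floor area 9,000 square feet ≥ 8,300 square feet; operates from an industrially zoned site → Commercial License required.
7. is located in Zone A (not: is located in the designated historic district); collects or hauls waste → Historic District Permit not required.
8. operates from an industrially zoned site; collects or hauls waste → General Business License required.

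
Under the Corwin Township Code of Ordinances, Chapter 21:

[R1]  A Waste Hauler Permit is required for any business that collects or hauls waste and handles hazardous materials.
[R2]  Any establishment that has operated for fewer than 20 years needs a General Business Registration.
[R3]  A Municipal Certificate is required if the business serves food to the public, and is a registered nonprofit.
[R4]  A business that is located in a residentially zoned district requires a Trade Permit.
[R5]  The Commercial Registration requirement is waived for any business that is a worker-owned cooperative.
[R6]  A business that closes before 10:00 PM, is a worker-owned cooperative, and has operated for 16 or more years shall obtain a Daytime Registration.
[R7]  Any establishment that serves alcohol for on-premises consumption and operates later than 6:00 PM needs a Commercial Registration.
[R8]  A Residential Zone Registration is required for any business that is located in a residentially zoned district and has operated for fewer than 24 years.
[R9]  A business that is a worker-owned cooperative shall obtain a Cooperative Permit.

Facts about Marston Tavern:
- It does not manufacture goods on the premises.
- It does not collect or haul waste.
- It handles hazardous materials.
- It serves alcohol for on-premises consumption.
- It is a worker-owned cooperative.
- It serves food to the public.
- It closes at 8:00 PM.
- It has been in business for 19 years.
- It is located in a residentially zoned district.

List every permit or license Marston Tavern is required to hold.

[R1] does not collect or haul waste; handles hazardous materials → Waste Hauler Permit not required.
[R2] years in business 19 < 20 → General Business Registration required.
[R3] serves food to the public; is a worker-owned cooperative (not: is a registered nonprofit) → Municipal Certificate not required.
[R4] is located in a residentially zoned district → Trade Permit required.
[R5] is a worker-owned cooperative → exempt from Commercial Registration.
[R6] closes 8:00 PM, at/before 10:00 PM; is a worker-owned cooperative; years in business 19 ≥ 16 → Daytime Registration required.
[R7] serves alcohol for on-premises consumption; closes 8:00 PM, after 6:00 PM → Commercial Registration required.
[R8] is located in a residentially zoned district; years in business 19 < 24 → Residential Zone Registration required.
[R9] is a worker-owned cooperative → Cooperative Permit required.

Cooperative Permit, Daytime Registration, General Business Registration, Residential Zone Registration, Trade Permit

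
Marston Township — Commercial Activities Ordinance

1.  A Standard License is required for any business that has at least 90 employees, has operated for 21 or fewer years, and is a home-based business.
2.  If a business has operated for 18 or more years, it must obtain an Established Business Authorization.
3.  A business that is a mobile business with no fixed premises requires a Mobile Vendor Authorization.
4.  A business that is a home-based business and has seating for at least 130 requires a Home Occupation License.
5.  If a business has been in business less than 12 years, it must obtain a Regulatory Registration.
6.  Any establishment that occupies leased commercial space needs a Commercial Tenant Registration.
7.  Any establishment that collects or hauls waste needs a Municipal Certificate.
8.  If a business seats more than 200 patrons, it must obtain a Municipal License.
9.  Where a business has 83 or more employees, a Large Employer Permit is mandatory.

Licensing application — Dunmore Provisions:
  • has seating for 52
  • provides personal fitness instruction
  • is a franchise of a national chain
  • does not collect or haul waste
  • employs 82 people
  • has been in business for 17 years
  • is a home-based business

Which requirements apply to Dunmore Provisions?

1. employees 82 < 90; years in business 17 ≤ 21; is a home-based business → Standard License not required.
2. years in business 17 < 18 → Established Business Authorization not required.
3. is a home-based business (not: is a mobile business with no fixed premises) → Mobile Vendor Authorization not required.
4. is a home-based business; seating 52 < 130 → Home Occupation License not required.
5. years in business 17 ≥ 12 → Regulatory Registration not required.
6. is a home-based business (not: occupies leased commercial space) → Commercial Tenant Registration not required.
7. does not collect or haul waste → Municipal Certificate not required.
8. seating 52 ≤ 200 → Municipal License not required.
9. employees 82 < 83 → Large Employer Permit not required.

None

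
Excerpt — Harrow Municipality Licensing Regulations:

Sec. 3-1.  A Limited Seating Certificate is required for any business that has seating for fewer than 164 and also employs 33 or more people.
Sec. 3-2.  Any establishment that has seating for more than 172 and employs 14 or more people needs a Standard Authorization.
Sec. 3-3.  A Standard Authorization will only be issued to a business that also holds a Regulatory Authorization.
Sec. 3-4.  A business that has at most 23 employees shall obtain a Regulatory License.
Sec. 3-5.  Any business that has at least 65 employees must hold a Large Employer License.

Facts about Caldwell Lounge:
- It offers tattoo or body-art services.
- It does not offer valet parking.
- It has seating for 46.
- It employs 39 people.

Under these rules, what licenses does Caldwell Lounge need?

Limited Seating Certificate

Sec. 3-1. seating 46 < 164; employees 39 ≥ 33 → Limited Seating Certificate required.
Sec. 3-2. seating 46 ≤ 172; employees 39 ≥ 14 → Standard Authorization not required.
Sec. 3-3. Standard Authorization is not required → no effect.
Sec. 3-4. employees 39 > 23 → Regulatory License not required.
Sec. 3-5. employees 39 < 65 → Large Employer License not required.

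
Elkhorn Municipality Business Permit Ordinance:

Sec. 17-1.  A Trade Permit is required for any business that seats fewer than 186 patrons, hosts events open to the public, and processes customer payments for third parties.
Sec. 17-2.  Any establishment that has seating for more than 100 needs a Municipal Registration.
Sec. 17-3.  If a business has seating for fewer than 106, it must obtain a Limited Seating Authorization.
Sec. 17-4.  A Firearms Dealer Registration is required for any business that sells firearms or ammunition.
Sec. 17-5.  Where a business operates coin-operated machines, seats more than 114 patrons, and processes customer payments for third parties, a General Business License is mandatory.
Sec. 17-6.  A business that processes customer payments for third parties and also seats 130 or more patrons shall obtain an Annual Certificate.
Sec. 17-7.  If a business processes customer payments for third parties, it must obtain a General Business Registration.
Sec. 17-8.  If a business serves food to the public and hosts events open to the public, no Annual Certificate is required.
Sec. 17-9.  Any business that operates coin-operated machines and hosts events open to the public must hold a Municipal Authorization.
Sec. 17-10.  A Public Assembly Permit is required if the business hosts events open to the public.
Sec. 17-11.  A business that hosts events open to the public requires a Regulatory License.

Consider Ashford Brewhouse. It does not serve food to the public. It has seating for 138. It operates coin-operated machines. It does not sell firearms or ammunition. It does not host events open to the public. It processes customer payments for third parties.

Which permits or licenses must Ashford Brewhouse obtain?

Sec. 17-1. seating 138 < 186; does not host events open to the public; processes customer payments for third parties → Trade Permit not required.
Sec. 17-2. seating 138 > 100 → Municipal Registration required.
Sec. 17-3. seating 138 ≥ 106 → Limited Seating Authorization not required.
Sec. 17-4. does not sell firearms or ammunition → Firearms Dealer Registration not required.
Sec. 17-5. operates coin-operated machines; seating 138 > 114; processes customer payments for third parties → General Business License required.
Sec. 17-6. processes customer payments for third parties; seating 138 ≥ 130 → Annual Certificate required.
Sec. 17-7. processes customer payments for third parties → General Business Registration required.
Sec. 17-8. does not serve food to the public; does not host events open to the public → Annual Certificate exemption does not apply.
Sec. 17-9. operates coin-operated machines; does not host events open to the public → Municipal Authorization not required.
Sec. 17-10. does not host events open to the public → Public Assembly Permit not required.
Sec. 17-11. does not host events open to the public → Regulatory License not required.

Annual Certificate, General Business License, General Business Registration, Municipal Registration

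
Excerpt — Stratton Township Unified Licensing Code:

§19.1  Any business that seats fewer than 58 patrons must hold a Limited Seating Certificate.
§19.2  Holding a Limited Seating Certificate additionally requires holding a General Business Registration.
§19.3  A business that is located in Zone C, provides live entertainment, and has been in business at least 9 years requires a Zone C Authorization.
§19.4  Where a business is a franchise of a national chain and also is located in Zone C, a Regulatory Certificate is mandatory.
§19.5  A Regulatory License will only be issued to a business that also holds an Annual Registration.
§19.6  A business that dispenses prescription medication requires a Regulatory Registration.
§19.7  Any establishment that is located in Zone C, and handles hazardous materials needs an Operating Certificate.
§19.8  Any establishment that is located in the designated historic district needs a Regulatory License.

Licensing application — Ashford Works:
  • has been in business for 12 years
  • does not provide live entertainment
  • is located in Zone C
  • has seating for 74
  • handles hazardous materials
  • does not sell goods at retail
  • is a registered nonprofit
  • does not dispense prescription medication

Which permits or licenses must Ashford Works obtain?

Operating Certificate

§19.1 seating 74 ≥ 58 → Limited Seating Certificate not required.
§19.2 Limited Seating Certificate is not required → no effect.
§19.3 is located in Zone C; does not provide live entertainment; years in business 12 ≥ 9 → Zone C Authorization not required.
§19.4 is a registered nonprofit (not: is a franchise of a national chain); is located in Zone C → Regulatory Certificate not required.
§19.5 Regulatory License is not required → no effect.
§19.6 does not dispense prescription medication → Regulatory Registration not required.
§19.7 is located in Zone C; handles hazardous materials → Operating Certificate required.
§19.8 is located in Zone C (not: is located in the designated historic district) → Regulatory License not required.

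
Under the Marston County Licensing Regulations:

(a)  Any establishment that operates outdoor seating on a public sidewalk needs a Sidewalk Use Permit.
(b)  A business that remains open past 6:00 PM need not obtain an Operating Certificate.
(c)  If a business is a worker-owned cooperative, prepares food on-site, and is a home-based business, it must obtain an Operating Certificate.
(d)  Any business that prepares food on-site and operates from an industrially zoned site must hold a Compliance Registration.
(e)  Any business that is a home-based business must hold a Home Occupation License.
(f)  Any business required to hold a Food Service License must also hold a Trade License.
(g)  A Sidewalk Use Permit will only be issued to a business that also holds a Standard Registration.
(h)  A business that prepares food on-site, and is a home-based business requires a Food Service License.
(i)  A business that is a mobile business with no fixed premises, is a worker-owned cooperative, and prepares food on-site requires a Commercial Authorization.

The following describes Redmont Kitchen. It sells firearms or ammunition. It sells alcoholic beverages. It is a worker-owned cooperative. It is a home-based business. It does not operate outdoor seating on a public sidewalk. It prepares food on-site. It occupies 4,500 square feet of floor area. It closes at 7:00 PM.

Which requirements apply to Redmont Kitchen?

(a) does not operate outdoor seating on a public sidewalk → Sidewalk Use Permit not required.
(b) closes 7:00 PM, after 6:00 PM → exempt from Operating Certificate.
(c) is a worker-owned cooperative; prepares food on-site; is a home-based business → Operating Certificate required.
(d) prepares food on-site; is a home-based business (not: operates from an industrially zoned site) → Compliance Registration not required.
(e) is a home-based business → Home Occupation License required.
(f) Food Service License is required → Trade License also required.
(g) Sidewalk Use Permit is not required → no effect.
(h) prepares food on-site; is a home-based business → Food Service License required.
(i) is a home-based business (not: is a mobile business with no fixed premises); is a worker-owned cooperative; prepares food on-site → Commercial Authorization not required.

Food Service License, Home Occupation License, Trade License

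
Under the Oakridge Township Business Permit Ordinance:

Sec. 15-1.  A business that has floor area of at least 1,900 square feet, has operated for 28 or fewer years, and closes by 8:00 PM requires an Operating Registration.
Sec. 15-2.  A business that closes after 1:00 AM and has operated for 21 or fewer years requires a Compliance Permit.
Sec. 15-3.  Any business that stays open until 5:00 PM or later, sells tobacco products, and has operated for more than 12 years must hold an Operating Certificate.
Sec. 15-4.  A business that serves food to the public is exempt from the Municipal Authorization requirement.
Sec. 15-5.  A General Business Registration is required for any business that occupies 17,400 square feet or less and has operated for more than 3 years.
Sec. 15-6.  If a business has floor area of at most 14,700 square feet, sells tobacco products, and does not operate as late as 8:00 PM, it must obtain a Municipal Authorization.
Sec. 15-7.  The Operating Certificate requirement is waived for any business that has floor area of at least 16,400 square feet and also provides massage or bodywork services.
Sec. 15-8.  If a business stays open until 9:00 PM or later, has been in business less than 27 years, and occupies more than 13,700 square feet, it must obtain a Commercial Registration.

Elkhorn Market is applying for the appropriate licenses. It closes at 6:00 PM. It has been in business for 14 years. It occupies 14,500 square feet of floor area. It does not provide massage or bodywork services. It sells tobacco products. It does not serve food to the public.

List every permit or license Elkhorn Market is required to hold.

General Business Registration, Municipal Authorization, Operating Certificate, Operating Registration

Sec. 15-1. floor area 14,500 square feet ≥ 1,900 square feet; years in business 14 ≤ 28; closes 6:00 PM, at/before 8:00 PM → Operating Registration required.
Sec. 15-2. closes 6:00 PM, at/before 1:00 AM; years in business 14 ≤ 21 → Compliance Permit not required.
Sec. 15-3. closes 6:00 PM, after 5:00 PM; sells tobacco products; years in business 14 > 12 → Operating Certificate required.
Sec. 15-4. does not serve food to the public → Municipal Authorization exemption does not apply.
Sec. 15-5. floor area 14,500 square feet ≤ 17,400 square feet; years in business 14 > 3 → General Business Registration required.
Sec. 15-6. floor area 14,500 square feet ≤ 14,700 square feet; sells tobacco products; closes 6:00 PM, at/before 8:00 PM → Municipal Authorization required.
Sec. 15-7. floor area 14,500 square feet < 16,400 square feet; does not provide massage or bodywork services → Operating Certificate exemption does not apply.
Sec. 15-8. closes 6:00 PM, at/before 9:00 PM; years in business 14 < 27; floor area 14,500 square feet > 13,700 square feet → Commercial Registration not required.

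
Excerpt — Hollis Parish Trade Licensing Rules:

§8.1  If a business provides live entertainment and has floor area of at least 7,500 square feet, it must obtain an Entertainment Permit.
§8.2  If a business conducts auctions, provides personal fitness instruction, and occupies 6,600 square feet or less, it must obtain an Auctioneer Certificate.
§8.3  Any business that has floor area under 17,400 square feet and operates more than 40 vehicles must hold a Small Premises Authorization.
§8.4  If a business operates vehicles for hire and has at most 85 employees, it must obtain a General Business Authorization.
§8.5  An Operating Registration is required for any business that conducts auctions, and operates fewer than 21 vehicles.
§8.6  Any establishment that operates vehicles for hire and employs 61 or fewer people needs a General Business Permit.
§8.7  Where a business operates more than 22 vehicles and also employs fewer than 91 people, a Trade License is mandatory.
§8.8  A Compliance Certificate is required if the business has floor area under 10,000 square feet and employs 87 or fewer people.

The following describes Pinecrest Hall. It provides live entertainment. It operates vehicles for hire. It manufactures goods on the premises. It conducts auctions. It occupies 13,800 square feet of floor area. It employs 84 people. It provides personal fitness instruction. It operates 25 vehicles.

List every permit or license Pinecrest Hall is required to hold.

Entertainment Permit, General Business Authorization, Trade License

§8.1 provides live entertainment; floor area 13,800 square feet ≥ 7,500 square feet → Entertainment Permit required.
§8.2 conducts auctions; provides personal fitness instruction; floor area 13,800 square feet > 6,600 square feet → Auctioneer Certificate not required.
§8.3 floor area 13,800 square feet < 17,400 square feet; vehicles 25 ≤ 40 → Small Premises Authorization not required.
§8.4 operates vehicles for hire; employees 84 ≤ 85 → General Business Authorization required.
§8.5 conducts auctions; vehicles 25 ≥ 21 → Operating Registration not required.
§8.6 operates vehicles for hire; employees 84 > 61 → General Business Permit not required.
§8.7 vehicles 25 > 22; employees 84 < 91 → Trade License required.
§8.8 floor area 13,800 square feet ≥ 10,000 square feet; employees 84 ≤ 87 → Compliance Certificate not required.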